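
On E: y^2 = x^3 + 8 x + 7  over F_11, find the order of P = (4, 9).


Compute successive multiples of P until we hit O:
  1P = (4, 9)
  2P = (1, 4)
  3P = (10, 3)
  4P = (9, 7)
  5P = (3, 6)
  6P = (2, 8)
  7P = (8, 0)
  8P = (2, 3)
  ... (continuing to 14P)
  14P = O

ord(P) = 14


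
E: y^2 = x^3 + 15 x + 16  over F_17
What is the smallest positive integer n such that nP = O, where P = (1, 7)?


Compute successive multiples of P until we hit O:
  1P = (1, 7)
  2P = (0, 4)
  3P = (8, 6)
  4P = (16, 0)
  5P = (8, 11)
  6P = (0, 13)
  7P = (1, 10)
  8P = O

ord(P) = 8


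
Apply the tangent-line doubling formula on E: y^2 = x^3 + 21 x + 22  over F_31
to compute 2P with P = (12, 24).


Doubling: s = (3 x1^2 + a) / (2 y1)
s = (3*12^2 + 21) / (2*24) mod 31 = 23
x3 = s^2 - 2 x1 mod 31 = 23^2 - 2*12 = 9
y3 = s (x1 - x3) - y1 mod 31 = 23 * (12 - 9) - 24 = 14

2P = (9, 14)


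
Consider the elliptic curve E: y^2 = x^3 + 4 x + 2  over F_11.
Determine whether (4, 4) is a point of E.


Check whether y^2 = x^3 + 4 x + 2 (mod 11) for (x, y) = (4, 4).
LHS: y^2 = 4^2 mod 11 = 5
RHS: x^3 + 4 x + 2 = 4^3 + 4*4 + 2 mod 11 = 5
LHS = RHS

Yes, on the curve


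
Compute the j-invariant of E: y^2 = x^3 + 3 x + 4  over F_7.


Delta = -16(4 a^3 + 27 b^2) mod 7 = 5
-1728 * (4 a)^3 = -1728 * (4*3)^3 mod 7 = 6
j = 6 * 5^(-1) mod 7 = 4

j = 4 (mod 7)


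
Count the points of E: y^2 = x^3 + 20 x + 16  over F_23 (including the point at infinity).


For each x in F_23, count y with y^2 = x^3 + 20 x + 16 mod 23:
  x = 0: RHS = 16, y in [4, 19]  -> 2 point(s)
  x = 2: RHS = 18, y in [8, 15]  -> 2 point(s)
  x = 7: RHS = 16, y in [4, 19]  -> 2 point(s)
  x = 11: RHS = 3, y in [7, 16]  -> 2 point(s)
  x = 12: RHS = 6, y in [11, 12]  -> 2 point(s)
  x = 13: RHS = 12, y in [9, 14]  -> 2 point(s)
  x = 14: RHS = 4, y in [2, 21]  -> 2 point(s)
  x = 16: RHS = 16, y in [4, 19]  -> 2 point(s)
  x = 17: RHS = 2, y in [5, 18]  -> 2 point(s)
  x = 22: RHS = 18, y in [8, 15]  -> 2 point(s)
Affine points: 20. Add the point at infinity: total = 21.

#E(F_23) = 21


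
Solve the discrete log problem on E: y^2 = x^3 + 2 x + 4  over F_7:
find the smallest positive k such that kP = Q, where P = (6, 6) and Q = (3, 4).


Enumerate multiples of P until we hit Q = (3, 4):
  1P = (6, 6)
  2P = (3, 4)
Match found at i = 2.

k = 2


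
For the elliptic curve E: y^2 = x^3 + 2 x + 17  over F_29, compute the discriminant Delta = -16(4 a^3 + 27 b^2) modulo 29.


4 a^3 + 27 b^2 = 4*2^3 + 27*17^2 = 32 + 7803 = 7835
Delta = -16 * (7835) = -125360
Delta mod 29 = 7

Delta = 7 (mod 29)


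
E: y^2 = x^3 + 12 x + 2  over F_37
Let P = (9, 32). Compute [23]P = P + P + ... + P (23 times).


k = 23 = 10111_2 (binary, LSB first: 11101)
Double-and-add from P = (9, 32):
  bit 0 = 1: acc = O + (9, 32) = (9, 32)
  bit 1 = 1: acc = (9, 32) + (31, 11) = (33, 1)
  bit 2 = 1: acc = (33, 1) + (2, 16) = (36, 10)
  bit 3 = 0: acc unchanged = (36, 10)
  bit 4 = 1: acc = (36, 10) + (3, 18) = (2, 21)

23P = (2, 21)


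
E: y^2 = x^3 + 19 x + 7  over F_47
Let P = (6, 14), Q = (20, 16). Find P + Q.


P != Q, so use the chord formula.
s = (y2 - y1) / (x2 - x1) = (2) / (14) mod 47 = 27
x3 = s^2 - x1 - x2 mod 47 = 27^2 - 6 - 20 = 45
y3 = s (x1 - x3) - y1 mod 47 = 27 * (6 - 45) - 14 = 14

P + Q = (45, 14)


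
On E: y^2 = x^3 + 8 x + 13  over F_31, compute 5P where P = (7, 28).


k = 5 = 101_2 (binary, LSB first: 101)
Double-and-add from P = (7, 28):
  bit 0 = 1: acc = O + (7, 28) = (7, 28)
  bit 1 = 0: acc unchanged = (7, 28)
  bit 2 = 1: acc = (7, 28) + (13, 12) = (25, 20)

5P = (25, 20)


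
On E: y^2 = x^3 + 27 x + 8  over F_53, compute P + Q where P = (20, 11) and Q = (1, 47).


P != Q, so use the chord formula.
s = (y2 - y1) / (x2 - x1) = (36) / (34) mod 53 = 26
x3 = s^2 - x1 - x2 mod 53 = 26^2 - 20 - 1 = 19
y3 = s (x1 - x3) - y1 mod 53 = 26 * (20 - 19) - 11 = 15

P + Q = (19, 15)


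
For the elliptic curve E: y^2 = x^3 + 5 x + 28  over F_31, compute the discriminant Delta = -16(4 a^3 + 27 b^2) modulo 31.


4 a^3 + 27 b^2 = 4*5^3 + 27*28^2 = 500 + 21168 = 21668
Delta = -16 * (21668) = -346688
Delta mod 31 = 16

Delta = 16 (mod 31)


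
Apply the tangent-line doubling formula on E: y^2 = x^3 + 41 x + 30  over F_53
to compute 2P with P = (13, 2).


Doubling: s = (3 x1^2 + a) / (2 y1)
s = (3*13^2 + 41) / (2*2) mod 53 = 31
x3 = s^2 - 2 x1 mod 53 = 31^2 - 2*13 = 34
y3 = s (x1 - x3) - y1 mod 53 = 31 * (13 - 34) - 2 = 36

2P = (34, 36)


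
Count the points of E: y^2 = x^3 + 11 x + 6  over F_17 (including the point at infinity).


For each x in F_17, count y with y^2 = x^3 + 11 x + 6 mod 17:
  x = 1: RHS = 1, y in [1, 16]  -> 2 point(s)
  x = 2: RHS = 2, y in [6, 11]  -> 2 point(s)
  x = 3: RHS = 15, y in [7, 10]  -> 2 point(s)
  x = 5: RHS = 16, y in [4, 13]  -> 2 point(s)
  x = 6: RHS = 16, y in [4, 13]  -> 2 point(s)
  x = 7: RHS = 1, y in [1, 16]  -> 2 point(s)
  x = 9: RHS = 1, y in [1, 16]  -> 2 point(s)
  x = 11: RHS = 13, y in [8, 9]  -> 2 point(s)
  x = 12: RHS = 13, y in [8, 9]  -> 2 point(s)
  x = 13: RHS = 0, y in [0]  -> 1 point(s)
Affine points: 19. Add the point at infinity: total = 20.

#E(F_17) = 20


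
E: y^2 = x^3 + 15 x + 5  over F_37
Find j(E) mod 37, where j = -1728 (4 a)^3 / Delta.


Delta = -16(4 a^3 + 27 b^2) mod 37 = 10
-1728 * (4 a)^3 = -1728 * (4*15)^3 mod 37 = 8
j = 8 * 10^(-1) mod 37 = 23

j = 23 (mod 37)


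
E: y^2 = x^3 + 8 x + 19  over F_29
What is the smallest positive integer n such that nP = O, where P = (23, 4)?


Compute successive multiples of P until we hit O:
  1P = (23, 4)
  2P = (12, 25)
  3P = (1, 12)
  4P = (14, 27)
  5P = (15, 11)
  6P = (4, 12)
  7P = (27, 16)
  8P = (17, 14)
  ... (continuing to 28P)
  28P = O

ord(P) = 28


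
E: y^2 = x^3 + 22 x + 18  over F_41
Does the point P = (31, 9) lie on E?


Check whether y^2 = x^3 + 22 x + 18 (mod 41) for (x, y) = (31, 9).
LHS: y^2 = 9^2 mod 41 = 40
RHS: x^3 + 22 x + 18 = 31^3 + 22*31 + 18 mod 41 = 28
LHS != RHS

No, not on the curve


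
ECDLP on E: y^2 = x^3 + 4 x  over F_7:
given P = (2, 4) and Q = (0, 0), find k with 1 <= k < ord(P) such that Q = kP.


Enumerate multiples of P until we hit Q = (0, 0):
  1P = (2, 4)
  2P = (0, 0)
Match found at i = 2.

k = 2


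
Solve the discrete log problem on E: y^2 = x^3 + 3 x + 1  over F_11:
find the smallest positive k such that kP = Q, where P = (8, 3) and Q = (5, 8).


Enumerate multiples of P until we hit Q = (5, 8):
  1P = (8, 3)
  2P = (9, 3)
  3P = (5, 8)
Match found at i = 3.

k = 3


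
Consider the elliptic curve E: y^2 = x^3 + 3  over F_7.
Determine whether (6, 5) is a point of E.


Check whether y^2 = x^3 + 0 x + 3 (mod 7) for (x, y) = (6, 5).
LHS: y^2 = 5^2 mod 7 = 4
RHS: x^3 + 0 x + 3 = 6^3 + 0*6 + 3 mod 7 = 2
LHS != RHS

No, not on the curve


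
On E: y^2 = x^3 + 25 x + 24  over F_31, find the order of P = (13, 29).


Compute successive multiples of P until we hit O:
  1P = (13, 29)
  2P = (24, 8)
  3P = (2, 12)
  4P = (23, 26)
  5P = (14, 24)
  6P = (29, 20)
  7P = (3, 8)
  8P = (16, 5)
  ... (continuing to 28P)
  28P = O

ord(P) = 28


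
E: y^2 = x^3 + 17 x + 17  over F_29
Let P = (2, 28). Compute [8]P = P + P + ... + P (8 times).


k = 8 = 1000_2 (binary, LSB first: 0001)
Double-and-add from P = (2, 28):
  bit 0 = 0: acc unchanged = O
  bit 1 = 0: acc unchanged = O
  bit 2 = 0: acc unchanged = O
  bit 3 = 1: acc = O + (2, 1) = (2, 1)

8P = (2, 1)


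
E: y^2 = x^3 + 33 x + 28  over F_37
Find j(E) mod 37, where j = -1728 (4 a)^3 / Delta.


Delta = -16(4 a^3 + 27 b^2) mod 37 = 36
-1728 * (4 a)^3 = -1728 * (4*33)^3 mod 37 = 10
j = 10 * 36^(-1) mod 37 = 27

j = 27 (mod 37)


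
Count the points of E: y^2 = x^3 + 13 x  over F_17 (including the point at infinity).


For each x in F_17, count y with y^2 = x^3 + 13 x + 0 mod 17:
  x = 0: RHS = 0, y in [0]  -> 1 point(s)
  x = 2: RHS = 0, y in [0]  -> 1 point(s)
  x = 3: RHS = 15, y in [7, 10]  -> 2 point(s)
  x = 7: RHS = 9, y in [3, 14]  -> 2 point(s)
  x = 8: RHS = 4, y in [2, 15]  -> 2 point(s)
  x = 9: RHS = 13, y in [8, 9]  -> 2 point(s)
  x = 10: RHS = 8, y in [5, 12]  -> 2 point(s)
  x = 14: RHS = 2, y in [6, 11]  -> 2 point(s)
  x = 15: RHS = 0, y in [0]  -> 1 point(s)
Affine points: 15. Add the point at infinity: total = 16.

#E(F_17) = 16


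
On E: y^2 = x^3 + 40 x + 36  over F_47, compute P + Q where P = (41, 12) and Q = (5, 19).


P != Q, so use the chord formula.
s = (y2 - y1) / (x2 - x1) = (7) / (11) mod 47 = 22
x3 = s^2 - x1 - x2 mod 47 = 22^2 - 41 - 5 = 15
y3 = s (x1 - x3) - y1 mod 47 = 22 * (41 - 15) - 12 = 43

P + Q = (15, 43)


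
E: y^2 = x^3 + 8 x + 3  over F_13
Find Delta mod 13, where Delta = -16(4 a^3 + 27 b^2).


4 a^3 + 27 b^2 = 4*8^3 + 27*3^2 = 2048 + 243 = 2291
Delta = -16 * (2291) = -36656
Delta mod 13 = 4

Delta = 4 (mod 13)


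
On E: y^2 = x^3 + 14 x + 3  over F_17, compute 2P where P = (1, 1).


Doubling: s = (3 x1^2 + a) / (2 y1)
s = (3*1^2 + 14) / (2*1) mod 17 = 0
x3 = s^2 - 2 x1 mod 17 = 0^2 - 2*1 = 15
y3 = s (x1 - x3) - y1 mod 17 = 0 * (1 - 15) - 1 = 16

2P = (15, 16)


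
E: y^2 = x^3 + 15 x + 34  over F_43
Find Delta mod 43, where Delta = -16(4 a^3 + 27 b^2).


4 a^3 + 27 b^2 = 4*15^3 + 27*34^2 = 13500 + 31212 = 44712
Delta = -16 * (44712) = -715392
Delta mod 43 = 42

Delta = 42 (mod 43)


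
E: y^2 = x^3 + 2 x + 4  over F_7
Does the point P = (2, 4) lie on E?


Check whether y^2 = x^3 + 2 x + 4 (mod 7) for (x, y) = (2, 4).
LHS: y^2 = 4^2 mod 7 = 2
RHS: x^3 + 2 x + 4 = 2^3 + 2*2 + 4 mod 7 = 2
LHS = RHS

Yes, on the curve


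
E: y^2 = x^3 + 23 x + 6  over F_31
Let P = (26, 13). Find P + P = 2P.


Doubling: s = (3 x1^2 + a) / (2 y1)
s = (3*26^2 + 23) / (2*13) mod 31 = 30
x3 = s^2 - 2 x1 mod 31 = 30^2 - 2*26 = 11
y3 = s (x1 - x3) - y1 mod 31 = 30 * (26 - 11) - 13 = 3

2P = (11, 3)


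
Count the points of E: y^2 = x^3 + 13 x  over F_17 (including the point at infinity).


For each x in F_17, count y with y^2 = x^3 + 13 x + 0 mod 17:
  x = 0: RHS = 0, y in [0]  -> 1 point(s)
  x = 2: RHS = 0, y in [0]  -> 1 point(s)
  x = 3: RHS = 15, y in [7, 10]  -> 2 point(s)
  x = 7: RHS = 9, y in [3, 14]  -> 2 point(s)
  x = 8: RHS = 4, y in [2, 15]  -> 2 point(s)
  x = 9: RHS = 13, y in [8, 9]  -> 2 point(s)
  x = 10: RHS = 8, y in [5, 12]  -> 2 point(s)
  x = 14: RHS = 2, y in [6, 11]  -> 2 point(s)
  x = 15: RHS = 0, y in [0]  -> 1 point(s)
Affine points: 15. Add the point at infinity: total = 16.

#E(F_17) = 16


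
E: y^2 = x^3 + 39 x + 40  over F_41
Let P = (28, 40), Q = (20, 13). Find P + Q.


P != Q, so use the chord formula.
s = (y2 - y1) / (x2 - x1) = (14) / (33) mod 41 = 29
x3 = s^2 - x1 - x2 mod 41 = 29^2 - 28 - 20 = 14
y3 = s (x1 - x3) - y1 mod 41 = 29 * (28 - 14) - 40 = 38

P + Q = (14, 38)


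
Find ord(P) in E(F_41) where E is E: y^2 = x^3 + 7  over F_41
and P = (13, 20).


Compute successive multiples of P until we hit O:
  1P = (13, 20)
  2P = (35, 23)
  3P = (38, 12)
  4P = (21, 17)
  5P = (27, 16)
  6P = (22, 6)
  7P = (15, 15)
  8P = (9, 11)
  ... (continuing to 21P)
  21P = O

ord(P) = 21


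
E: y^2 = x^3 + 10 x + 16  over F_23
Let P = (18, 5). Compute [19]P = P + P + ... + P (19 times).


k = 19 = 10011_2 (binary, LSB first: 11001)
Double-and-add from P = (18, 5):
  bit 0 = 1: acc = O + (18, 5) = (18, 5)
  bit 1 = 1: acc = (18, 5) + (19, 21) = (12, 22)
  bit 2 = 0: acc unchanged = (12, 22)
  bit 3 = 0: acc unchanged = (12, 22)
  bit 4 = 1: acc = (12, 22) + (10, 14) = (17, 4)

19P = (17, 4)


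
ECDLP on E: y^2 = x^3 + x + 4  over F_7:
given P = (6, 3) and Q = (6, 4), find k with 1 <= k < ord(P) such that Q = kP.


Enumerate multiples of P until we hit Q = (6, 4):
  1P = (6, 3)
  2P = (4, 3)
  3P = (4, 4)
  4P = (6, 4)
Match found at i = 4.

k = 4


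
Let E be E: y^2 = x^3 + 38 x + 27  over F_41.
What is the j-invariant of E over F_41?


Delta = -16(4 a^3 + 27 b^2) mod 41 = 40
-1728 * (4 a)^3 = -1728 * (4*38)^3 mod 41 = 36
j = 36 * 40^(-1) mod 41 = 5

j = 5 (mod 41)


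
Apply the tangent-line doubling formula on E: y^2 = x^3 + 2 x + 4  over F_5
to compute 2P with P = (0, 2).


Doubling: s = (3 x1^2 + a) / (2 y1)
s = (3*0^2 + 2) / (2*2) mod 5 = 3
x3 = s^2 - 2 x1 mod 5 = 3^2 - 2*0 = 4
y3 = s (x1 - x3) - y1 mod 5 = 3 * (0 - 4) - 2 = 1

2P = (4, 1)


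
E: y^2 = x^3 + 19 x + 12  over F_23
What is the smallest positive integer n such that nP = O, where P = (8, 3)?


Compute successive multiples of P until we hit O:
  1P = (8, 3)
  2P = (10, 11)
  3P = (21, 14)
  4P = (12, 6)
  5P = (5, 5)
  6P = (13, 8)
  7P = (3, 2)
  8P = (1, 3)
  ... (continuing to 25P)
  25P = O

ord(P) = 25


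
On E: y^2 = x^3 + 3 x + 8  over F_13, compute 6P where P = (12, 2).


k = 6 = 110_2 (binary, LSB first: 011)
Double-and-add from P = (12, 2):
  bit 0 = 0: acc unchanged = O
  bit 1 = 1: acc = O + (1, 8) = (1, 8)
  bit 2 = 1: acc = (1, 8) + (2, 3) = (9, 6)

6P = (9, 6)


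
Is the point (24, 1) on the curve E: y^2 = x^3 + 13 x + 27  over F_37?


Check whether y^2 = x^3 + 13 x + 27 (mod 37) for (x, y) = (24, 1).
LHS: y^2 = 1^2 mod 37 = 1
RHS: x^3 + 13 x + 27 = 24^3 + 13*24 + 27 mod 37 = 29
LHS != RHS

No, not on the curve


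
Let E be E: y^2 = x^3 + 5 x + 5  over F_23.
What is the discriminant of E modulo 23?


4 a^3 + 27 b^2 = 4*5^3 + 27*5^2 = 500 + 675 = 1175
Delta = -16 * (1175) = -18800
Delta mod 23 = 14

Delta = 14 (mod 23)


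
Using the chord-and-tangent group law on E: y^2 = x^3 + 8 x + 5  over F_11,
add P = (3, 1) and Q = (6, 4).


P != Q, so use the chord formula.
s = (y2 - y1) / (x2 - x1) = (3) / (3) mod 11 = 1
x3 = s^2 - x1 - x2 mod 11 = 1^2 - 3 - 6 = 3
y3 = s (x1 - x3) - y1 mod 11 = 1 * (3 - 3) - 1 = 10

P + Q = (3, 10)


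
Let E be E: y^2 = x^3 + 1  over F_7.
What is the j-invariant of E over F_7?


Delta = -16(4 a^3 + 27 b^2) mod 7 = 2
-1728 * (4 a)^3 = -1728 * (4*0)^3 mod 7 = 0
j = 0 * 2^(-1) mod 7 = 0

j = 0 (mod 7)


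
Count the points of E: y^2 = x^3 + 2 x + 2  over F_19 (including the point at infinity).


For each x in F_19, count y with y^2 = x^3 + 2 x + 2 mod 19:
  x = 1: RHS = 5, y in [9, 10]  -> 2 point(s)
  x = 3: RHS = 16, y in [4, 15]  -> 2 point(s)
  x = 4: RHS = 17, y in [6, 13]  -> 2 point(s)
  x = 5: RHS = 4, y in [2, 17]  -> 2 point(s)
  x = 7: RHS = 17, y in [6, 13]  -> 2 point(s)
  x = 8: RHS = 17, y in [6, 13]  -> 2 point(s)
  x = 11: RHS = 6, y in [5, 14]  -> 2 point(s)
  x = 12: RHS = 6, y in [5, 14]  -> 2 point(s)
  x = 14: RHS = 0, y in [0]  -> 1 point(s)
  x = 15: RHS = 6, y in [5, 14]  -> 2 point(s)
  x = 16: RHS = 7, y in [8, 11]  -> 2 point(s)
  x = 17: RHS = 9, y in [3, 16]  -> 2 point(s)
Affine points: 23. Add the point at infinity: total = 24.

#E(F_19) = 24


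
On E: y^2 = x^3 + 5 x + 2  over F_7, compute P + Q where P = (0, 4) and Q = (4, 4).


P != Q, so use the chord formula.
s = (y2 - y1) / (x2 - x1) = (0) / (4) mod 7 = 0
x3 = s^2 - x1 - x2 mod 7 = 0^2 - 0 - 4 = 3
y3 = s (x1 - x3) - y1 mod 7 = 0 * (0 - 3) - 4 = 3

P + Q = (3, 3)


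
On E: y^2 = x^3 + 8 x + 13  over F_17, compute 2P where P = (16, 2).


Doubling: s = (3 x1^2 + a) / (2 y1)
s = (3*16^2 + 8) / (2*2) mod 17 = 7
x3 = s^2 - 2 x1 mod 17 = 7^2 - 2*16 = 0
y3 = s (x1 - x3) - y1 mod 17 = 7 * (16 - 0) - 2 = 8

2P = (0, 8)


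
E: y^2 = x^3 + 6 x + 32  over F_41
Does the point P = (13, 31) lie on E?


Check whether y^2 = x^3 + 6 x + 32 (mod 41) for (x, y) = (13, 31).
LHS: y^2 = 31^2 mod 41 = 18
RHS: x^3 + 6 x + 32 = 13^3 + 6*13 + 32 mod 41 = 11
LHS != RHS

No, not on the curve


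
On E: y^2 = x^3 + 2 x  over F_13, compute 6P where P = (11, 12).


k = 6 = 110_2 (binary, LSB first: 011)
Double-and-add from P = (11, 12):
  bit 0 = 0: acc unchanged = O
  bit 1 = 1: acc = O + (1, 9) = (1, 9)
  bit 2 = 1: acc = (1, 9) + (12, 6) = (12, 7)

6P = (12, 7)


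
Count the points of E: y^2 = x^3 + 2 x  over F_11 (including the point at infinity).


For each x in F_11, count y with y^2 = x^3 + 2 x + 0 mod 11:
  x = 0: RHS = 0, y in [0]  -> 1 point(s)
  x = 1: RHS = 3, y in [5, 6]  -> 2 point(s)
  x = 2: RHS = 1, y in [1, 10]  -> 2 point(s)
  x = 3: RHS = 0, y in [0]  -> 1 point(s)
  x = 5: RHS = 3, y in [5, 6]  -> 2 point(s)
  x = 7: RHS = 5, y in [4, 7]  -> 2 point(s)
  x = 8: RHS = 0, y in [0]  -> 1 point(s)
Affine points: 11. Add the point at infinity: total = 12.

#E(F_11) = 12


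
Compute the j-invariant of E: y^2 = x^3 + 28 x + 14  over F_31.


Delta = -16(4 a^3 + 27 b^2) mod 31 = 12
-1728 * (4 a)^3 = -1728 * (4*28)^3 mod 31 = 2
j = 2 * 12^(-1) mod 31 = 26

j = 26 (mod 31)


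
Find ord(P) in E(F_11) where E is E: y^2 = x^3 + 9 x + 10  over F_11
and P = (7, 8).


Compute successive multiples of P until we hit O:
  1P = (7, 8)
  2P = (2, 5)
  3P = (5, 2)
  4P = (8, 0)
  5P = (5, 9)
  6P = (2, 6)
  7P = (7, 3)
  8P = O

ord(P) = 8


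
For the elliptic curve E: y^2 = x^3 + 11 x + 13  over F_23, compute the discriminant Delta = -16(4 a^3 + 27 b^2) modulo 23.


4 a^3 + 27 b^2 = 4*11^3 + 27*13^2 = 5324 + 4563 = 9887
Delta = -16 * (9887) = -158192
Delta mod 23 = 2

Delta = 2 (mod 23)


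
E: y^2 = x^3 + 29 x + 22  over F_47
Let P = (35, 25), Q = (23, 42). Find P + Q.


P != Q, so use the chord formula.
s = (y2 - y1) / (x2 - x1) = (17) / (35) mod 47 = 26
x3 = s^2 - x1 - x2 mod 47 = 26^2 - 35 - 23 = 7
y3 = s (x1 - x3) - y1 mod 47 = 26 * (35 - 7) - 25 = 45

P + Q = (7, 45)


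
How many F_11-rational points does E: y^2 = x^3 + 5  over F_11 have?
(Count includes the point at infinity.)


For each x in F_11, count y with y^2 = x^3 + 0 x + 5 mod 11:
  x = 0: RHS = 5, y in [4, 7]  -> 2 point(s)
  x = 4: RHS = 3, y in [5, 6]  -> 2 point(s)
  x = 5: RHS = 9, y in [3, 8]  -> 2 point(s)
  x = 6: RHS = 1, y in [1, 10]  -> 2 point(s)
  x = 8: RHS = 0, y in [0]  -> 1 point(s)
  x = 10: RHS = 4, y in [2, 9]  -> 2 point(s)
Affine points: 11. Add the point at infinity: total = 12.

#E(F_11) = 12


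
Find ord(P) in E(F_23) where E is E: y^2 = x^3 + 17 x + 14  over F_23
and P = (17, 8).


Compute successive multiples of P until we hit O:
  1P = (17, 8)
  2P = (7, 4)
  3P = (1, 3)
  4P = (21, 8)
  5P = (8, 15)
  6P = (4, 10)
  7P = (14, 11)
  8P = (16, 14)
  ... (continuing to 18P)
  18P = O

ord(P) = 18


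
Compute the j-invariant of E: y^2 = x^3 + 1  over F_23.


Delta = -16(4 a^3 + 27 b^2) mod 23 = 5
-1728 * (4 a)^3 = -1728 * (4*0)^3 mod 23 = 0
j = 0 * 5^(-1) mod 23 = 0

j = 0 (mod 23)


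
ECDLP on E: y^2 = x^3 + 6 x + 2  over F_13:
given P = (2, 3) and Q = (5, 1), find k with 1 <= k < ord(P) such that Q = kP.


Enumerate multiples of P until we hit Q = (5, 1):
  1P = (2, 3)
  2P = (5, 1)
Match found at i = 2.

k = 2


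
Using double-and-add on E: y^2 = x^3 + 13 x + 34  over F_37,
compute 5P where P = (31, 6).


k = 5 = 101_2 (binary, LSB first: 101)
Double-and-add from P = (31, 6):
  bit 0 = 1: acc = O + (31, 6) = (31, 6)
  bit 1 = 0: acc unchanged = (31, 6)
  bit 2 = 1: acc = (31, 6) + (25, 0) = (19, 6)

5P = (19, 6)


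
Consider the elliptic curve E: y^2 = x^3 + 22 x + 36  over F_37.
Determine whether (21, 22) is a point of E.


Check whether y^2 = x^3 + 22 x + 36 (mod 37) for (x, y) = (21, 22).
LHS: y^2 = 22^2 mod 37 = 3
RHS: x^3 + 22 x + 36 = 21^3 + 22*21 + 36 mod 37 = 28
LHS != RHS

No, not on the curve


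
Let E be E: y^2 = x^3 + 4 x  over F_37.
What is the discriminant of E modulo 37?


4 a^3 + 27 b^2 = 4*4^3 + 27*0^2 = 256 + 0 = 256
Delta = -16 * (256) = -4096
Delta mod 37 = 11

Delta = 11 (mod 37)


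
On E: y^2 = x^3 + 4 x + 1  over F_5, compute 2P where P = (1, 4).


Doubling: s = (3 x1^2 + a) / (2 y1)
s = (3*1^2 + 4) / (2*4) mod 5 = 4
x3 = s^2 - 2 x1 mod 5 = 4^2 - 2*1 = 4
y3 = s (x1 - x3) - y1 mod 5 = 4 * (1 - 4) - 4 = 4

2P = (4, 4)


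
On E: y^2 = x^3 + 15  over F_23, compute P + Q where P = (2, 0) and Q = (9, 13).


P != Q, so use the chord formula.
s = (y2 - y1) / (x2 - x1) = (13) / (7) mod 23 = 15
x3 = s^2 - x1 - x2 mod 23 = 15^2 - 2 - 9 = 7
y3 = s (x1 - x3) - y1 mod 23 = 15 * (2 - 7) - 0 = 17

P + Q = (7, 17)


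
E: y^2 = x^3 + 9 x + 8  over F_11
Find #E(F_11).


For each x in F_11, count y with y^2 = x^3 + 9 x + 8 mod 11:
  x = 2: RHS = 1, y in [1, 10]  -> 2 point(s)
  x = 4: RHS = 9, y in [3, 8]  -> 2 point(s)
  x = 6: RHS = 3, y in [5, 6]  -> 2 point(s)
  x = 8: RHS = 9, y in [3, 8]  -> 2 point(s)
  x = 9: RHS = 4, y in [2, 9]  -> 2 point(s)
  x = 10: RHS = 9, y in [3, 8]  -> 2 point(s)
Affine points: 12. Add the point at infinity: total = 13.

#E(F_11) = 13


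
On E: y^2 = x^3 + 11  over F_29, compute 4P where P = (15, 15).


k = 4 = 100_2 (binary, LSB first: 001)
Double-and-add from P = (15, 15):
  bit 0 = 0: acc unchanged = O
  bit 1 = 0: acc unchanged = O
  bit 2 = 1: acc = O + (15, 14) = (15, 14)

4P = (15, 14)


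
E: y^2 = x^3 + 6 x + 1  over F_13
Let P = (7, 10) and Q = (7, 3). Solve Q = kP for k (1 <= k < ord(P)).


Enumerate multiples of P until we hit Q = (7, 3):
  1P = (7, 10)
  2P = (9, 2)
  3P = (0, 1)
  4P = (5, 0)
  5P = (0, 12)
  6P = (9, 11)
  7P = (7, 3)
Match found at i = 7.

k = 7


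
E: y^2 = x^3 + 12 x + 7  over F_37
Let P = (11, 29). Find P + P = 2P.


Doubling: s = (3 x1^2 + a) / (2 y1)
s = (3*11^2 + 12) / (2*29) mod 37 = 2
x3 = s^2 - 2 x1 mod 37 = 2^2 - 2*11 = 19
y3 = s (x1 - x3) - y1 mod 37 = 2 * (11 - 19) - 29 = 29

2P = (19, 29)


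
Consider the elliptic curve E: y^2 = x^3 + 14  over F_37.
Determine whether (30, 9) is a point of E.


Check whether y^2 = x^3 + 0 x + 14 (mod 37) for (x, y) = (30, 9).
LHS: y^2 = 9^2 mod 37 = 7
RHS: x^3 + 0 x + 14 = 30^3 + 0*30 + 14 mod 37 = 4
LHS != RHS

No, not on the curve


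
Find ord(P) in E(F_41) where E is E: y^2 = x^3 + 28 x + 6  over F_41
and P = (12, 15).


Compute successive multiples of P until we hit O:
  1P = (12, 15)
  2P = (38, 10)
  3P = (23, 36)
  4P = (11, 13)
  5P = (22, 6)
  6P = (32, 3)
  7P = (40, 10)
  8P = (35, 14)
  ... (continuing to 34P)
  34P = O

ord(P) = 34


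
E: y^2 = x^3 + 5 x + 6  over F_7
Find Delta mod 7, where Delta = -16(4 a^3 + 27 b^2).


4 a^3 + 27 b^2 = 4*5^3 + 27*6^2 = 500 + 972 = 1472
Delta = -16 * (1472) = -23552
Delta mod 7 = 3

Delta = 3 (mod 7)


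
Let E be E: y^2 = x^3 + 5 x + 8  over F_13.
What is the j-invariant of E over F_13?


Delta = -16(4 a^3 + 27 b^2) mod 13 = 11
-1728 * (4 a)^3 = -1728 * (4*5)^3 mod 13 = 5
j = 5 * 11^(-1) mod 13 = 4

j = 4 (mod 13)


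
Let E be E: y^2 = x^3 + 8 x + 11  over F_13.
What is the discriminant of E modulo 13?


4 a^3 + 27 b^2 = 4*8^3 + 27*11^2 = 2048 + 3267 = 5315
Delta = -16 * (5315) = -85040
Delta mod 13 = 6

Delta = 6 (mod 13)


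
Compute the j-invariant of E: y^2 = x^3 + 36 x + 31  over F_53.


Delta = -16(4 a^3 + 27 b^2) mod 53 = 33
-1728 * (4 a)^3 = -1728 * (4*36)^3 mod 53 = 39
j = 39 * 33^(-1) mod 53 = 6

j = 6 (mod 53)


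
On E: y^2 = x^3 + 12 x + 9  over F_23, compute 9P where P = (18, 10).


k = 9 = 1001_2 (binary, LSB first: 1001)
Double-and-add from P = (18, 10):
  bit 0 = 1: acc = O + (18, 10) = (18, 10)
  bit 1 = 0: acc unchanged = (18, 10)
  bit 2 = 0: acc unchanged = (18, 10)
  bit 3 = 1: acc = (18, 10) + (4, 12) = (9, 15)

9P = (9, 15)


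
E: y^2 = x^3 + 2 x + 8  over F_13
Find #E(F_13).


For each x in F_13, count y with y^2 = x^3 + 2 x + 8 mod 13:
  x = 5: RHS = 0, y in [0]  -> 1 point(s)
  x = 7: RHS = 1, y in [1, 12]  -> 2 point(s)
  x = 8: RHS = 3, y in [4, 9]  -> 2 point(s)
  x = 9: RHS = 1, y in [1, 12]  -> 2 point(s)
  x = 10: RHS = 1, y in [1, 12]  -> 2 point(s)
  x = 11: RHS = 9, y in [3, 10]  -> 2 point(s)
Affine points: 11. Add the point at infinity: total = 12.

#E(F_13) = 12


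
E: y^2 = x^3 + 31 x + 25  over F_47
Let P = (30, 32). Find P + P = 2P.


Doubling: s = (3 x1^2 + a) / (2 y1)
s = (3*30^2 + 31) / (2*32) mod 47 = 39
x3 = s^2 - 2 x1 mod 47 = 39^2 - 2*30 = 4
y3 = s (x1 - x3) - y1 mod 47 = 39 * (30 - 4) - 32 = 42

2P = (4, 42)


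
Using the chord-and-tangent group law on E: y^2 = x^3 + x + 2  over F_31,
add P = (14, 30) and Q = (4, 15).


P != Q, so use the chord formula.
s = (y2 - y1) / (x2 - x1) = (16) / (21) mod 31 = 17
x3 = s^2 - x1 - x2 mod 31 = 17^2 - 14 - 4 = 23
y3 = s (x1 - x3) - y1 mod 31 = 17 * (14 - 23) - 30 = 3

P + Q = (23, 3)


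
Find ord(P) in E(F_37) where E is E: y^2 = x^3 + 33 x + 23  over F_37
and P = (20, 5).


Compute successive multiples of P until we hit O:
  1P = (20, 5)
  2P = (31, 4)
  3P = (12, 1)
  4P = (33, 7)
  5P = (30, 2)
  6P = (3, 1)
  7P = (17, 24)
  8P = (36, 10)
  ... (continuing to 35P)
  35P = O

ord(P) = 35


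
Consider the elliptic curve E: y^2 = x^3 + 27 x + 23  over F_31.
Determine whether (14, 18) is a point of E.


Check whether y^2 = x^3 + 27 x + 23 (mod 31) for (x, y) = (14, 18).
LHS: y^2 = 18^2 mod 31 = 14
RHS: x^3 + 27 x + 23 = 14^3 + 27*14 + 23 mod 31 = 14
LHS = RHS

Yes, on the curve


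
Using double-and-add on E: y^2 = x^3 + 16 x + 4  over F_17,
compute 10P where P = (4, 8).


k = 10 = 1010_2 (binary, LSB first: 0101)
Double-and-add from P = (4, 8):
  bit 0 = 0: acc unchanged = O
  bit 1 = 1: acc = O + (8, 10) = (8, 10)
  bit 2 = 0: acc unchanged = (8, 10)
  bit 3 = 1: acc = (8, 10) + (15, 7) = (15, 10)

10P = (15, 10)


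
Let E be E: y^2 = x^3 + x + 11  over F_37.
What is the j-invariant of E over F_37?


Delta = -16(4 a^3 + 27 b^2) mod 37 = 19
-1728 * (4 a)^3 = -1728 * (4*1)^3 mod 37 = 1
j = 1 * 19^(-1) mod 37 = 2

j = 2 (mod 37)


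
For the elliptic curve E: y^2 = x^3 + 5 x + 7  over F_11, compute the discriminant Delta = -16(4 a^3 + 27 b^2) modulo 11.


4 a^3 + 27 b^2 = 4*5^3 + 27*7^2 = 500 + 1323 = 1823
Delta = -16 * (1823) = -29168
Delta mod 11 = 4

Delta = 4 (mod 11)


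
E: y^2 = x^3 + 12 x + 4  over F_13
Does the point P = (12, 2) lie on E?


Check whether y^2 = x^3 + 12 x + 4 (mod 13) for (x, y) = (12, 2).
LHS: y^2 = 2^2 mod 13 = 4
RHS: x^3 + 12 x + 4 = 12^3 + 12*12 + 4 mod 13 = 4
LHS = RHS

Yes, on the curve


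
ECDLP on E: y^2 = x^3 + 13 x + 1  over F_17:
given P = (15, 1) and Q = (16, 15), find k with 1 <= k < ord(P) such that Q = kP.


Enumerate multiples of P until we hit Q = (16, 15):
  1P = (15, 1)
  2P = (3, 13)
  3P = (0, 1)
  4P = (2, 16)
  5P = (13, 15)
  6P = (4, 7)
  7P = (16, 15)
Match found at i = 7.

k = 7


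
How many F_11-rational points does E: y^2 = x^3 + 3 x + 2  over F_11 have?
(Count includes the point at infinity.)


For each x in F_11, count y with y^2 = x^3 + 3 x + 2 mod 11:
  x = 2: RHS = 5, y in [4, 7]  -> 2 point(s)
  x = 3: RHS = 5, y in [4, 7]  -> 2 point(s)
  x = 4: RHS = 1, y in [1, 10]  -> 2 point(s)
  x = 6: RHS = 5, y in [4, 7]  -> 2 point(s)
  x = 7: RHS = 3, y in [5, 6]  -> 2 point(s)
  x = 10: RHS = 9, y in [3, 8]  -> 2 point(s)
Affine points: 12. Add the point at infinity: total = 13.

#E(F_11) = 13


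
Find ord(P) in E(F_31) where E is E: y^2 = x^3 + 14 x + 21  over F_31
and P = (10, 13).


Compute successive multiples of P until we hit O:
  1P = (10, 13)
  2P = (29, 27)
  3P = (8, 26)
  4P = (1, 6)
  5P = (3, 20)
  6P = (19, 27)
  7P = (27, 26)
  8P = (14, 4)
  ... (continuing to 17P)
  17P = O

ord(P) = 17


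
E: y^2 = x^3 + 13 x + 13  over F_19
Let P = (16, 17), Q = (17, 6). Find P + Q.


P != Q, so use the chord formula.
s = (y2 - y1) / (x2 - x1) = (8) / (1) mod 19 = 8
x3 = s^2 - x1 - x2 mod 19 = 8^2 - 16 - 17 = 12
y3 = s (x1 - x3) - y1 mod 19 = 8 * (16 - 12) - 17 = 15

P + Q = (12, 15)


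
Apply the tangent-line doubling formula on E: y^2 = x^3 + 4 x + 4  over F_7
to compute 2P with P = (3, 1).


Doubling: s = (3 x1^2 + a) / (2 y1)
s = (3*3^2 + 4) / (2*1) mod 7 = 5
x3 = s^2 - 2 x1 mod 7 = 5^2 - 2*3 = 5
y3 = s (x1 - x3) - y1 mod 7 = 5 * (3 - 5) - 1 = 3

2P = (5, 3)


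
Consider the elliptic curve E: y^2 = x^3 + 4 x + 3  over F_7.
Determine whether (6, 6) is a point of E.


Check whether y^2 = x^3 + 4 x + 3 (mod 7) for (x, y) = (6, 6).
LHS: y^2 = 6^2 mod 7 = 1
RHS: x^3 + 4 x + 3 = 6^3 + 4*6 + 3 mod 7 = 5
LHS != RHS

No, not on the curve


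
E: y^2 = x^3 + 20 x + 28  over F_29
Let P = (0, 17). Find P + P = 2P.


Doubling: s = (3 x1^2 + a) / (2 y1)
s = (3*0^2 + 20) / (2*17) mod 29 = 4
x3 = s^2 - 2 x1 mod 29 = 4^2 - 2*0 = 16
y3 = s (x1 - x3) - y1 mod 29 = 4 * (0 - 16) - 17 = 6

2P = (16, 6)


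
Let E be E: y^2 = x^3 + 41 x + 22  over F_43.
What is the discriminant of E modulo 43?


4 a^3 + 27 b^2 = 4*41^3 + 27*22^2 = 275684 + 13068 = 288752
Delta = -16 * (288752) = -4620032
Delta mod 43 = 17

Delta = 17 (mod 43)


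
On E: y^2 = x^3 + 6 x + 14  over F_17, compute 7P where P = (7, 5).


k = 7 = 111_2 (binary, LSB first: 111)
Double-and-add from P = (7, 5):
  bit 0 = 1: acc = O + (7, 5) = (7, 5)
  bit 1 = 1: acc = (7, 5) + (3, 12) = (9, 7)
  bit 2 = 1: acc = (9, 7) + (2, 0) = (7, 12)

7P = (7, 12)


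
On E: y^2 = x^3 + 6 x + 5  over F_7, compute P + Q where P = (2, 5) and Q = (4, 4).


P != Q, so use the chord formula.
s = (y2 - y1) / (x2 - x1) = (6) / (2) mod 7 = 3
x3 = s^2 - x1 - x2 mod 7 = 3^2 - 2 - 4 = 3
y3 = s (x1 - x3) - y1 mod 7 = 3 * (2 - 3) - 5 = 6

P + Q = (3, 6)


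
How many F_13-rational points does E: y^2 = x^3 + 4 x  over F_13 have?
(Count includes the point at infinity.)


For each x in F_13, count y with y^2 = x^3 + 4 x + 0 mod 13:
  x = 0: RHS = 0, y in [0]  -> 1 point(s)
  x = 2: RHS = 3, y in [4, 9]  -> 2 point(s)
  x = 3: RHS = 0, y in [0]  -> 1 point(s)
  x = 10: RHS = 0, y in [0]  -> 1 point(s)
  x = 11: RHS = 10, y in [6, 7]  -> 2 point(s)
Affine points: 7. Add the point at infinity: total = 8.

#E(F_13) = 8


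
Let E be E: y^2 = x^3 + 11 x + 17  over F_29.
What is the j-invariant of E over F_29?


Delta = -16(4 a^3 + 27 b^2) mod 29 = 15
-1728 * (4 a)^3 = -1728 * (4*11)^3 mod 29 = 16
j = 16 * 15^(-1) mod 29 = 3

j = 3 (mod 29)


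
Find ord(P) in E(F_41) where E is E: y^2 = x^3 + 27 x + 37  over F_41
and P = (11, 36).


Compute successive multiples of P until we hit O:
  1P = (11, 36)
  2P = (23, 22)
  3P = (30, 34)
  4P = (20, 34)
  5P = (6, 13)
  6P = (14, 24)
  7P = (32, 7)
  8P = (0, 23)
  ... (continuing to 50P)
  50P = O

ord(P) = 50


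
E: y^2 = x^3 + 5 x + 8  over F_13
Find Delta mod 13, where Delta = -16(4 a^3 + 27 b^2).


4 a^3 + 27 b^2 = 4*5^3 + 27*8^2 = 500 + 1728 = 2228
Delta = -16 * (2228) = -35648
Delta mod 13 = 11

Delta = 11 (mod 13)


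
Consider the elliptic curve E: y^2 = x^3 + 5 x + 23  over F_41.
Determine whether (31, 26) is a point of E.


Check whether y^2 = x^3 + 5 x + 23 (mod 41) for (x, y) = (31, 26).
LHS: y^2 = 26^2 mod 41 = 20
RHS: x^3 + 5 x + 23 = 31^3 + 5*31 + 23 mod 41 = 39
LHS != RHS

No, not on the curve


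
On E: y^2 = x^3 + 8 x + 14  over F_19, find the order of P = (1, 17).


Compute successive multiples of P until we hit O:
  1P = (1, 17)
  2P = (2, 0)
  3P = (1, 2)
  4P = O

ord(P) = 4


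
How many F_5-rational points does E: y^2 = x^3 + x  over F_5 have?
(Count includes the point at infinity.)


For each x in F_5, count y with y^2 = x^3 + 1 x + 0 mod 5:
  x = 0: RHS = 0, y in [0]  -> 1 point(s)
  x = 2: RHS = 0, y in [0]  -> 1 point(s)
  x = 3: RHS = 0, y in [0]  -> 1 point(s)
Affine points: 3. Add the point at infinity: total = 4.

#E(F_5) = 4


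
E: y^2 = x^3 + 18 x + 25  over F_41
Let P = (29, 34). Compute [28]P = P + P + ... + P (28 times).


k = 28 = 11100_2 (binary, LSB first: 00111)
Double-and-add from P = (29, 34):
  bit 0 = 0: acc unchanged = O
  bit 1 = 0: acc unchanged = O
  bit 2 = 1: acc = O + (6, 12) = (6, 12)
  bit 3 = 1: acc = (6, 12) + (13, 23) = (32, 35)
  bit 4 = 1: acc = (32, 35) + (11, 23) = (0, 36)

28P = (0, 36)


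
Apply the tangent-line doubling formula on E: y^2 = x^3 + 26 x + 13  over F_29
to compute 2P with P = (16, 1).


Doubling: s = (3 x1^2 + a) / (2 y1)
s = (3*16^2 + 26) / (2*1) mod 29 = 20
x3 = s^2 - 2 x1 mod 29 = 20^2 - 2*16 = 20
y3 = s (x1 - x3) - y1 mod 29 = 20 * (16 - 20) - 1 = 6

2P = (20, 6)


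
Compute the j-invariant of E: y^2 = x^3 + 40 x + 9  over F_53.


Delta = -16(4 a^3 + 27 b^2) mod 53 = 40
-1728 * (4 a)^3 = -1728 * (4*40)^3 mod 53 = 21
j = 21 * 40^(-1) mod 53 = 31

j = 31 (mod 53)


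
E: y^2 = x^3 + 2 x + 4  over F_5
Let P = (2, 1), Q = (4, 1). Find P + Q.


P != Q, so use the chord formula.
s = (y2 - y1) / (x2 - x1) = (0) / (2) mod 5 = 0
x3 = s^2 - x1 - x2 mod 5 = 0^2 - 2 - 4 = 4
y3 = s (x1 - x3) - y1 mod 5 = 0 * (2 - 4) - 1 = 4

P + Q = (4, 4)


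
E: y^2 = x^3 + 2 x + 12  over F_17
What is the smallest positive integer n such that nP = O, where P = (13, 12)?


Compute successive multiples of P until we hit O:
  1P = (13, 12)
  2P = (16, 3)
  3P = (14, 8)
  4P = (6, 11)
  5P = (6, 6)
  6P = (14, 9)
  7P = (16, 14)
  8P = (13, 5)
  ... (continuing to 9P)
  9P = O

ord(P) = 9


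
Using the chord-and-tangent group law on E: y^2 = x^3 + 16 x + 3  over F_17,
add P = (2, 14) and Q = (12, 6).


P != Q, so use the chord formula.
s = (y2 - y1) / (x2 - x1) = (9) / (10) mod 17 = 6
x3 = s^2 - x1 - x2 mod 17 = 6^2 - 2 - 12 = 5
y3 = s (x1 - x3) - y1 mod 17 = 6 * (2 - 5) - 14 = 2

P + Q = (5, 2)


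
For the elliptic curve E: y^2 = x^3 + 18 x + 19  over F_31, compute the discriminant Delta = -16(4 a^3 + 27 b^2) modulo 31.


4 a^3 + 27 b^2 = 4*18^3 + 27*19^2 = 23328 + 9747 = 33075
Delta = -16 * (33075) = -529200
Delta mod 31 = 1

Delta = 1 (mod 31)


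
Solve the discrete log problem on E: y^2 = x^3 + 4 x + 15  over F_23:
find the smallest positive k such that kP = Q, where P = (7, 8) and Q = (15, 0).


Enumerate multiples of P until we hit Q = (15, 0):
  1P = (7, 8)
  2P = (4, 16)
  3P = (14, 3)
  4P = (18, 13)
  5P = (6, 5)
  6P = (19, 2)
  7P = (3, 13)
  8P = (16, 9)
  9P = (2, 13)
  10P = (15, 0)
Match found at i = 10.

k = 10


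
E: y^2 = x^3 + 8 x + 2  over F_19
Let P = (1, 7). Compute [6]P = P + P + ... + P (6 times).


k = 6 = 110_2 (binary, LSB first: 011)
Double-and-add from P = (1, 7):
  bit 0 = 0: acc unchanged = O
  bit 1 = 1: acc = O + (15, 1) = (15, 1)
  bit 2 = 1: acc = (15, 1) + (13, 17) = (17, 15)

6P = (17, 15)


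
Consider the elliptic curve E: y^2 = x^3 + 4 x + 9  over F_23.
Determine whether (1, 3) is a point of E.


Check whether y^2 = x^3 + 4 x + 9 (mod 23) for (x, y) = (1, 3).
LHS: y^2 = 3^2 mod 23 = 9
RHS: x^3 + 4 x + 9 = 1^3 + 4*1 + 9 mod 23 = 14
LHS != RHS

No, not on the curve


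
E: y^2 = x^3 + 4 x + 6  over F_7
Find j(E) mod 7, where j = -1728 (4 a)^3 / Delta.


Delta = -16(4 a^3 + 27 b^2) mod 7 = 1
-1728 * (4 a)^3 = -1728 * (4*4)^3 mod 7 = 1
j = 1 * 1^(-1) mod 7 = 1

j = 1 (mod 7)


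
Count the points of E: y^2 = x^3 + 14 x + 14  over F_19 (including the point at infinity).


For each x in F_19, count y with y^2 = x^3 + 14 x + 14 mod 19:
  x = 3: RHS = 7, y in [8, 11]  -> 2 point(s)
  x = 4: RHS = 1, y in [1, 18]  -> 2 point(s)
  x = 5: RHS = 0, y in [0]  -> 1 point(s)
  x = 8: RHS = 11, y in [7, 12]  -> 2 point(s)
  x = 11: RHS = 17, y in [6, 13]  -> 2 point(s)
  x = 14: RHS = 9, y in [3, 16]  -> 2 point(s)
  x = 17: RHS = 16, y in [4, 15]  -> 2 point(s)
Affine points: 13. Add the point at infinity: total = 14.

#E(F_19) = 14


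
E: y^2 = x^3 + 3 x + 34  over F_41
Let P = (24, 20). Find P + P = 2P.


Doubling: s = (3 x1^2 + a) / (2 y1)
s = (3*24^2 + 3) / (2*20) mod 41 = 32
x3 = s^2 - 2 x1 mod 41 = 32^2 - 2*24 = 33
y3 = s (x1 - x3) - y1 mod 41 = 32 * (24 - 33) - 20 = 20

2P = (33, 20)


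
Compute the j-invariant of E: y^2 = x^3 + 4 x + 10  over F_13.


Delta = -16(4 a^3 + 27 b^2) mod 13 = 11
-1728 * (4 a)^3 = -1728 * (4*4)^3 mod 13 = 1
j = 1 * 11^(-1) mod 13 = 6

j = 6 (mod 13)


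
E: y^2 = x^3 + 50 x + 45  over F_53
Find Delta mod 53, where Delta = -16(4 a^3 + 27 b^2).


4 a^3 + 27 b^2 = 4*50^3 + 27*45^2 = 500000 + 54675 = 554675
Delta = -16 * (554675) = -8874800
Delta mod 53 = 50

Delta = 50 (mod 53)


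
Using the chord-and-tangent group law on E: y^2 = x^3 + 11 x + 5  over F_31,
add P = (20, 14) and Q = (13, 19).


P != Q, so use the chord formula.
s = (y2 - y1) / (x2 - x1) = (5) / (24) mod 31 = 17
x3 = s^2 - x1 - x2 mod 31 = 17^2 - 20 - 13 = 8
y3 = s (x1 - x3) - y1 mod 31 = 17 * (20 - 8) - 14 = 4

P + Q = (8, 4)


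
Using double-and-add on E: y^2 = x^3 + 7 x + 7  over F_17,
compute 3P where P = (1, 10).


k = 3 = 11_2 (binary, LSB first: 11)
Double-and-add from P = (1, 10):
  bit 0 = 1: acc = O + (1, 10) = (1, 10)
  bit 1 = 1: acc = (1, 10) + (11, 2) = (7, 5)

3P = (7, 5)


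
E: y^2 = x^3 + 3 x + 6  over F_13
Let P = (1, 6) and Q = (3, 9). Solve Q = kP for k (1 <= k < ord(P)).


Enumerate multiples of P until we hit Q = (3, 9):
  1P = (1, 6)
  2P = (8, 10)
  3P = (3, 4)
  4P = (10, 3)
  5P = (5, 4)
  6P = (4, 2)
  7P = (4, 11)
  8P = (5, 9)
  9P = (10, 10)
  10P = (3, 9)
Match found at i = 10.

k = 10


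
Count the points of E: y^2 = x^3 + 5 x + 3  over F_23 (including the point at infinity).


For each x in F_23, count y with y^2 = x^3 + 5 x + 3 mod 23:
  x = 0: RHS = 3, y in [7, 16]  -> 2 point(s)
  x = 1: RHS = 9, y in [3, 20]  -> 2 point(s)
  x = 4: RHS = 18, y in [8, 15]  -> 2 point(s)
  x = 7: RHS = 13, y in [6, 17]  -> 2 point(s)
  x = 8: RHS = 3, y in [7, 16]  -> 2 point(s)
  x = 9: RHS = 18, y in [8, 15]  -> 2 point(s)
  x = 10: RHS = 18, y in [8, 15]  -> 2 point(s)
  x = 11: RHS = 9, y in [3, 20]  -> 2 point(s)
  x = 15: RHS = 3, y in [7, 16]  -> 2 point(s)
  x = 16: RHS = 16, y in [4, 19]  -> 2 point(s)
  x = 21: RHS = 8, y in [10, 13]  -> 2 point(s)
Affine points: 22. Add the point at infinity: total = 23.

#E(F_23) = 23


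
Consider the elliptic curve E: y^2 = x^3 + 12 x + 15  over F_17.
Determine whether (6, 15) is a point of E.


Check whether y^2 = x^3 + 12 x + 15 (mod 17) for (x, y) = (6, 15).
LHS: y^2 = 15^2 mod 17 = 4
RHS: x^3 + 12 x + 15 = 6^3 + 12*6 + 15 mod 17 = 14
LHS != RHS

No, not on the curve


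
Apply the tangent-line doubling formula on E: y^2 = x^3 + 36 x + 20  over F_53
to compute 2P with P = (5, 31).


Doubling: s = (3 x1^2 + a) / (2 y1)
s = (3*5^2 + 36) / (2*31) mod 53 = 30
x3 = s^2 - 2 x1 mod 53 = 30^2 - 2*5 = 42
y3 = s (x1 - x3) - y1 mod 53 = 30 * (5 - 42) - 31 = 25

2P = (42, 25)


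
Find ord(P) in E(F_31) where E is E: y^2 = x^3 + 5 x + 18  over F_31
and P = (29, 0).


Compute successive multiples of P until we hit O:
  1P = (29, 0)
  2P = O

ord(P) = 2


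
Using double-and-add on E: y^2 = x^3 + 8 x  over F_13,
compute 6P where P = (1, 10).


k = 6 = 110_2 (binary, LSB first: 011)
Double-and-add from P = (1, 10):
  bit 0 = 0: acc unchanged = O
  bit 1 = 1: acc = O + (1, 3) = (1, 3)
  bit 2 = 1: acc = (1, 3) + (1, 10) = O

6P = O


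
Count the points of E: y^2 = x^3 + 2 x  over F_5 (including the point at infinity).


For each x in F_5, count y with y^2 = x^3 + 2 x + 0 mod 5:
  x = 0: RHS = 0, y in [0]  -> 1 point(s)
Affine points: 1. Add the point at infinity: total = 2.

#E(F_5) = 2


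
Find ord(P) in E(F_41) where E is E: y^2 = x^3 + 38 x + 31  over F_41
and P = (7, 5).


Compute successive multiples of P until we hit O:
  1P = (7, 5)
  2P = (31, 2)
  3P = (28, 13)
  4P = (16, 15)
  5P = (0, 21)
  6P = (25, 1)
  7P = (5, 31)
  8P = (34, 18)
  ... (continuing to 41P)
  41P = O

ord(P) = 41


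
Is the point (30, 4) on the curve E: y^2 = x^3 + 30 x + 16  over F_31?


Check whether y^2 = x^3 + 30 x + 16 (mod 31) for (x, y) = (30, 4).
LHS: y^2 = 4^2 mod 31 = 16
RHS: x^3 + 30 x + 16 = 30^3 + 30*30 + 16 mod 31 = 16
LHS = RHS

Yes, on the curve


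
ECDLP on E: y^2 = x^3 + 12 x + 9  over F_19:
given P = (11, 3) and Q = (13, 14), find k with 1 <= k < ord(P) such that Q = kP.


Enumerate multiples of P until we hit Q = (13, 14):
  1P = (11, 3)
  2P = (13, 5)
  3P = (15, 12)
  4P = (4, 8)
  5P = (8, 3)
  6P = (0, 16)
  7P = (5, 2)
  8P = (12, 0)
  9P = (5, 17)
  10P = (0, 3)
  11P = (8, 16)
  12P = (4, 11)
  13P = (15, 7)
  14P = (13, 14)
Match found at i = 14.

k = 14


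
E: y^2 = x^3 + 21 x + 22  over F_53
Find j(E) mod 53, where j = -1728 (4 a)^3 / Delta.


Delta = -16(4 a^3 + 27 b^2) mod 53 = 45
-1728 * (4 a)^3 = -1728 * (4*21)^3 mod 53 = 52
j = 52 * 45^(-1) mod 53 = 20

j = 20 (mod 53)
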